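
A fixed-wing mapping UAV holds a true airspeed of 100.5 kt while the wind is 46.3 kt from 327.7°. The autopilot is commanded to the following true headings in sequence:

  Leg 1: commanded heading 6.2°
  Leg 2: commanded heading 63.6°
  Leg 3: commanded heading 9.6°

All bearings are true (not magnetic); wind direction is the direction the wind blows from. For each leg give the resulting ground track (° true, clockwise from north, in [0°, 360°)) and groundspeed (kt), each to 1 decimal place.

Leg 1: track=30.4°, groundspeed=70.4 kt
Leg 2: track=87.2°, groundspeed=114.9 kt
Leg 3: track=34.7°, groundspeed=72.9 kt

Leg 1: heading 6.2°; drift +24.2° → track 30.4°, groundspeed 70.4 kt
Leg 2: heading 63.6°; drift +23.6° → track 87.2°, groundspeed 114.9 kt
Leg 3: heading 9.6°; drift +25.1° → track 34.7°, groundspeed 72.9 kt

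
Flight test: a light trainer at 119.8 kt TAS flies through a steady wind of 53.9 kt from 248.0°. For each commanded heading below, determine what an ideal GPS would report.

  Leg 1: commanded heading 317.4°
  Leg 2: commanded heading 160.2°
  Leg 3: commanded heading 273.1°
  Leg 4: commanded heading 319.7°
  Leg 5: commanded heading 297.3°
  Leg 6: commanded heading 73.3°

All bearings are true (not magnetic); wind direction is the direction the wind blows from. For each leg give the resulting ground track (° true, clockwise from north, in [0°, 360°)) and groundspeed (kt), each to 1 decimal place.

Leg 1: track=344.0°, groundspeed=112.8 kt
Leg 2: track=135.6°, groundspeed=129.5 kt
Leg 3: track=291.0°, groundspeed=74.6 kt
Leg 4: track=346.1°, groundspeed=114.9 kt
Leg 5: track=323.1°, groundspeed=94.0 kt
Leg 6: track=71.7°, groundspeed=173.5 kt

Leg 1: heading 317.4°; drift +26.6° → track 344.0°, groundspeed 112.8 kt
Leg 2: heading 160.2°; drift -24.6° → track 135.6°, groundspeed 129.5 kt
Leg 3: heading 273.1°; drift +17.9° → track 291.0°, groundspeed 74.6 kt
Leg 4: heading 319.7°; drift +26.4° → track 346.1°, groundspeed 114.9 kt
Leg 5: heading 297.3°; drift +25.8° → track 323.1°, groundspeed 94.0 kt
Leg 6: heading 73.3°; drift -1.6° → track 71.7°, groundspeed 173.5 kt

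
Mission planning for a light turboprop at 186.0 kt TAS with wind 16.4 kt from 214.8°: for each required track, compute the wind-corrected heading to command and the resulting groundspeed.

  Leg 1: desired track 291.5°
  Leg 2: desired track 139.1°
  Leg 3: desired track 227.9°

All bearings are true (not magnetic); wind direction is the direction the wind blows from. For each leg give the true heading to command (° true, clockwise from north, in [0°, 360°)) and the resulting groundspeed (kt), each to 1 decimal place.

Leg 1: desired track 291.5°; wind correction -4.9° → command heading 286.6°, groundspeed 181.5 kt
Leg 2: desired track 139.1°; wind correction +4.9° → command heading 144.0°, groundspeed 181.3 kt
Leg 3: desired track 227.9°; wind correction -1.1° → command heading 226.8°, groundspeed 170.0 kt

Leg 1: heading=286.6°, groundspeed=181.5 kt
Leg 2: heading=144.0°, groundspeed=181.3 kt
Leg 3: heading=226.8°, groundspeed=170.0 kt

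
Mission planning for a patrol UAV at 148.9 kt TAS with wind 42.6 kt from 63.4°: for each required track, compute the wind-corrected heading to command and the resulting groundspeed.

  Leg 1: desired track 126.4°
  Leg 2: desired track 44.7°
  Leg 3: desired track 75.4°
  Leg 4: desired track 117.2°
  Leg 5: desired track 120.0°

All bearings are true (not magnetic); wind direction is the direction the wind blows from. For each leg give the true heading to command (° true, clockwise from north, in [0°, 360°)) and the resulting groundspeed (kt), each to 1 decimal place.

Leg 1: heading=111.6°, groundspeed=124.6 kt
Leg 2: heading=50.0°, groundspeed=107.9 kt
Leg 3: heading=72.0°, groundspeed=107.0 kt
Leg 4: heading=103.9°, groundspeed=119.7 kt
Leg 5: heading=106.2°, groundspeed=121.1 kt

Leg 1: desired track 126.4°; wind correction -14.8° → command heading 111.6°, groundspeed 124.6 kt
Leg 2: desired track 44.7°; wind correction +5.3° → command heading 50.0°, groundspeed 107.9 kt
Leg 3: desired track 75.4°; wind correction -3.4° → command heading 72.0°, groundspeed 107.0 kt
Leg 4: desired track 117.2°; wind correction -13.3° → command heading 103.9°, groundspeed 119.7 kt
Leg 5: desired track 120.0°; wind correction -13.8° → command heading 106.2°, groundspeed 121.1 kt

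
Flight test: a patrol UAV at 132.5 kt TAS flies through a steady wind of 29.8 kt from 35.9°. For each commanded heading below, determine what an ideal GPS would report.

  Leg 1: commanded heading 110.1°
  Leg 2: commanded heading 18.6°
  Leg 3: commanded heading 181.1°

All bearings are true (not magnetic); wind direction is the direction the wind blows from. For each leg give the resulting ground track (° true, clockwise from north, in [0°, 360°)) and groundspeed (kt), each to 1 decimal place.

Leg 1: track=123.1°, groundspeed=127.6 kt
Leg 2: track=13.7°, groundspeed=104.4 kt
Leg 3: track=187.3°, groundspeed=157.9 kt

Leg 1: heading 110.1°; drift +13.0° → track 123.1°, groundspeed 127.6 kt
Leg 2: heading 18.6°; drift -4.9° → track 13.7°, groundspeed 104.4 kt
Leg 3: heading 181.1°; drift +6.2° → track 187.3°, groundspeed 157.9 kt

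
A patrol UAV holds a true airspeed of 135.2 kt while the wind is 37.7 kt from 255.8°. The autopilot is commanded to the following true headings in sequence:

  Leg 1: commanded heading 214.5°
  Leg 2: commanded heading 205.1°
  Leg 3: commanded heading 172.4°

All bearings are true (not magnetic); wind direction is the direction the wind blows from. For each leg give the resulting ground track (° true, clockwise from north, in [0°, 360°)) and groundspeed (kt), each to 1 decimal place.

Leg 1: heading 214.5°; drift -13.1° → track 201.4°, groundspeed 109.7 kt
Leg 2: heading 205.1°; drift -14.7° → track 190.4°, groundspeed 115.1 kt
Leg 3: heading 172.4°; drift -16.0° → track 156.4°, groundspeed 136.1 kt

Leg 1: track=201.4°, groundspeed=109.7 kt
Leg 2: track=190.4°, groundspeed=115.1 kt
Leg 3: track=156.4°, groundspeed=136.1 kt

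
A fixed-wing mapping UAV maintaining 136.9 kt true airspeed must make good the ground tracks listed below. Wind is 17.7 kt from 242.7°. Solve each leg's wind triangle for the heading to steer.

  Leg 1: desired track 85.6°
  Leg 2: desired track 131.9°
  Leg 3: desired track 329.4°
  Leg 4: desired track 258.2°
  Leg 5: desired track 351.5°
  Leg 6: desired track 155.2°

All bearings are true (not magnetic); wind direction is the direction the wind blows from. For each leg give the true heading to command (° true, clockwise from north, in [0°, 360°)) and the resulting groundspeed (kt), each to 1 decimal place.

Leg 1: desired track 85.6°; wind correction +2.9° → command heading 88.5°, groundspeed 153.0 kt
Leg 2: desired track 131.9°; wind correction +6.9° → command heading 138.8°, groundspeed 142.2 kt
Leg 3: desired track 329.4°; wind correction -7.4° → command heading 322.0°, groundspeed 134.7 kt
Leg 4: desired track 258.2°; wind correction -2.0° → command heading 256.2°, groundspeed 119.8 kt
Leg 5: desired track 351.5°; wind correction -7.0° → command heading 344.5°, groundspeed 141.6 kt
Leg 6: desired track 155.2°; wind correction +7.4° → command heading 162.6°, groundspeed 135.0 kt

Leg 1: heading=88.5°, groundspeed=153.0 kt
Leg 2: heading=138.8°, groundspeed=142.2 kt
Leg 3: heading=322.0°, groundspeed=134.7 kt
Leg 4: heading=256.2°, groundspeed=119.8 kt
Leg 5: heading=344.5°, groundspeed=141.6 kt
Leg 6: heading=162.6°, groundspeed=135.0 kt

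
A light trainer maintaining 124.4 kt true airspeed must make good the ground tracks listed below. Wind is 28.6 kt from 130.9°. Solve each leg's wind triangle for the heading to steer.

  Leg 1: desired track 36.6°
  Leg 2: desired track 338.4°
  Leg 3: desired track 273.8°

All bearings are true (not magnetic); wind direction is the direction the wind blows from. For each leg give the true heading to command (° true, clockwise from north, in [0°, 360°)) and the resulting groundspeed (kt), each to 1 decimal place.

Leg 1: heading=49.9°, groundspeed=123.2 kt
Leg 2: heading=344.5°, groundspeed=149.1 kt
Leg 3: heading=265.8°, groundspeed=146.0 kt

Leg 1: desired track 36.6°; wind correction +13.3° → command heading 49.9°, groundspeed 123.2 kt
Leg 2: desired track 338.4°; wind correction +6.1° → command heading 344.5°, groundspeed 149.1 kt
Leg 3: desired track 273.8°; wind correction -8.0° → command heading 265.8°, groundspeed 146.0 kt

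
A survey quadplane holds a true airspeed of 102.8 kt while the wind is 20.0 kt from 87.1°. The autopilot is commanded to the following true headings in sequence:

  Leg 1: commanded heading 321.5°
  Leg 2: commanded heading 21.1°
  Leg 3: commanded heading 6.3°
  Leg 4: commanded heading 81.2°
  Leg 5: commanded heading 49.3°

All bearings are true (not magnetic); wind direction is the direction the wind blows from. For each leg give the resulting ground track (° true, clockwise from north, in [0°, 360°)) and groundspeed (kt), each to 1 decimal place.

Leg 1: heading 321.5°; drift -8.1° → track 313.4°, groundspeed 115.6 kt
Leg 2: heading 21.1°; drift -10.9° → track 10.2°, groundspeed 96.4 kt
Leg 3: heading 6.3°; drift -11.2° → track 355.1°, groundspeed 101.5 kt
Leg 4: heading 81.2°; drift -1.4° → track 79.8°, groundspeed 82.9 kt
Leg 5: heading 49.3°; drift -8.0° → track 41.3°, groundspeed 87.9 kt

Leg 1: track=313.4°, groundspeed=115.6 kt
Leg 2: track=10.2°, groundspeed=96.4 kt
Leg 3: track=355.1°, groundspeed=101.5 kt
Leg 4: track=79.8°, groundspeed=82.9 kt
Leg 5: track=41.3°, groundspeed=87.9 kt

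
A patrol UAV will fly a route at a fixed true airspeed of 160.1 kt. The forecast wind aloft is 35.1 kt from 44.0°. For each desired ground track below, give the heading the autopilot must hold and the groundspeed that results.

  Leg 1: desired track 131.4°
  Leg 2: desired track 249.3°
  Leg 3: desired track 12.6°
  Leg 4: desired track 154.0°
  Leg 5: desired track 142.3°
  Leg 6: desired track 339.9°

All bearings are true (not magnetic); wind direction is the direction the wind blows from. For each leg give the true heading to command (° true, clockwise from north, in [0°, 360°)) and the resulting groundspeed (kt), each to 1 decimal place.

Leg 1: desired track 131.4°; wind correction -12.7° → command heading 118.7°, groundspeed 154.6 kt
Leg 2: desired track 249.3°; wind correction +5.4° → command heading 254.7°, groundspeed 191.1 kt
Leg 3: desired track 12.6°; wind correction +6.6° → command heading 19.2°, groundspeed 129.1 kt
Leg 4: desired track 154.0°; wind correction -11.9° → command heading 142.1°, groundspeed 168.7 kt
Leg 5: desired track 142.3°; wind correction -12.5° → command heading 129.8°, groundspeed 161.4 kt
Leg 6: desired track 339.9°; wind correction +11.4° → command heading 351.3°, groundspeed 141.6 kt

Leg 1: heading=118.7°, groundspeed=154.6 kt
Leg 2: heading=254.7°, groundspeed=191.1 kt
Leg 3: heading=19.2°, groundspeed=129.1 kt
Leg 4: heading=142.1°, groundspeed=168.7 kt
Leg 5: heading=129.8°, groundspeed=161.4 kt
Leg 6: heading=351.3°, groundspeed=141.6 kt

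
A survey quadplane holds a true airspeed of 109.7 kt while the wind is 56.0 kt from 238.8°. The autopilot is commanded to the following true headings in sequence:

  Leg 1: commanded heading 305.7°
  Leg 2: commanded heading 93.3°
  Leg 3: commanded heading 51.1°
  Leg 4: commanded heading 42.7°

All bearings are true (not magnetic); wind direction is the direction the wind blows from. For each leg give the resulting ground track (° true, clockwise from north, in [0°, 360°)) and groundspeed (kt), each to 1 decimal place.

Leg 1: heading 305.7°; drift +30.4° → track 336.1°, groundspeed 101.7 kt
Leg 2: heading 93.3°; drift -11.5° → track 81.8°, groundspeed 159.0 kt
Leg 3: heading 51.1°; drift +2.6° → track 53.7°, groundspeed 165.4 kt
Leg 4: heading 42.7°; drift +5.4° → track 48.1°, groundspeed 164.2 kt

Leg 1: track=336.1°, groundspeed=101.7 kt
Leg 2: track=81.8°, groundspeed=159.0 kt
Leg 3: track=53.7°, groundspeed=165.4 kt
Leg 4: track=48.1°, groundspeed=164.2 kt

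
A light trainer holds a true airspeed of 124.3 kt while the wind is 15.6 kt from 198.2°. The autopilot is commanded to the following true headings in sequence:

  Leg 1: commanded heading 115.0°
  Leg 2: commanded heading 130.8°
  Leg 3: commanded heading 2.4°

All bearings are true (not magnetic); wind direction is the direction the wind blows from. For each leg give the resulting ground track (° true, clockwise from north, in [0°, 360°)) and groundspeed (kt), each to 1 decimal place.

Leg 1: heading 115.0°; drift -7.2° → track 107.8°, groundspeed 123.4 kt
Leg 2: heading 130.8°; drift -6.9° → track 123.9°, groundspeed 119.2 kt
Leg 3: heading 2.4°; drift +1.7° → track 4.1°, groundspeed 139.4 kt

Leg 1: track=107.8°, groundspeed=123.4 kt
Leg 2: track=123.9°, groundspeed=119.2 kt
Leg 3: track=4.1°, groundspeed=139.4 kt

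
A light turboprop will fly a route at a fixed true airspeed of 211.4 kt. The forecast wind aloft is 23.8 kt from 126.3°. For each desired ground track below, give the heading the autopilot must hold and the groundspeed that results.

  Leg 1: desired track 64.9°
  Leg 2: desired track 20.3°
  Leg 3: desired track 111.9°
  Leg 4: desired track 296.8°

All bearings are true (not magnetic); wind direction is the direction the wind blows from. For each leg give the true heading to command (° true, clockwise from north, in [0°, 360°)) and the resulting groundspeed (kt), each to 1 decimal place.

Leg 1: heading=70.6°, groundspeed=199.0 kt
Leg 2: heading=26.5°, groundspeed=216.7 kt
Leg 3: heading=113.5°, groundspeed=188.3 kt
Leg 4: heading=295.7°, groundspeed=234.8 kt

Leg 1: desired track 64.9°; wind correction +5.7° → command heading 70.6°, groundspeed 199.0 kt
Leg 2: desired track 20.3°; wind correction +6.2° → command heading 26.5°, groundspeed 216.7 kt
Leg 3: desired track 111.9°; wind correction +1.6° → command heading 113.5°, groundspeed 188.3 kt
Leg 4: desired track 296.8°; wind correction -1.1° → command heading 295.7°, groundspeed 234.8 kt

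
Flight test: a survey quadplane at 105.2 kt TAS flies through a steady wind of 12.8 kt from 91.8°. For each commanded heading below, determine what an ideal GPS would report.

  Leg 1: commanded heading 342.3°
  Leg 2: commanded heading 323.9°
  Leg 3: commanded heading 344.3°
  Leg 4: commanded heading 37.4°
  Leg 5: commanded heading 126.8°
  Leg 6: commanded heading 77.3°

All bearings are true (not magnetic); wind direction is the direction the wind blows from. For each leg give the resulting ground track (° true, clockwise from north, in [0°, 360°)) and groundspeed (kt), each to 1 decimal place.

Leg 1: heading 342.3°; drift -6.3° → track 336.0°, groundspeed 110.1 kt
Leg 2: heading 323.9°; drift -5.1° → track 318.8°, groundspeed 113.5 kt
Leg 3: heading 344.3°; drift -6.4° → track 337.9°, groundspeed 109.7 kt
Leg 4: heading 37.4°; drift -6.1° → track 31.3°, groundspeed 98.3 kt
Leg 5: heading 126.8°; drift +4.4° → track 131.2°, groundspeed 95.0 kt
Leg 6: heading 77.3°; drift -2.0° → track 75.3°, groundspeed 92.9 kt

Leg 1: track=336.0°, groundspeed=110.1 kt
Leg 2: track=318.8°, groundspeed=113.5 kt
Leg 3: track=337.9°, groundspeed=109.7 kt
Leg 4: track=31.3°, groundspeed=98.3 kt
Leg 5: track=131.2°, groundspeed=95.0 kt
Leg 6: track=75.3°, groundspeed=92.9 kt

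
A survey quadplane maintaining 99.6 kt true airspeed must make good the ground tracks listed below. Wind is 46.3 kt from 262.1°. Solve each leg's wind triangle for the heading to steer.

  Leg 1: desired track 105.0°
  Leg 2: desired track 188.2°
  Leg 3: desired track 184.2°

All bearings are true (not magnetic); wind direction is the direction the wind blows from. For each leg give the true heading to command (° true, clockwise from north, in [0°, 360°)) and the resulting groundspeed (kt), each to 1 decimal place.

Leg 1: heading=115.4°, groundspeed=140.6 kt
Leg 2: heading=214.7°, groundspeed=76.3 kt
Leg 3: heading=211.2°, groundspeed=79.0 kt

Leg 1: desired track 105.0°; wind correction +10.4° → command heading 115.4°, groundspeed 140.6 kt
Leg 2: desired track 188.2°; wind correction +26.5° → command heading 214.7°, groundspeed 76.3 kt
Leg 3: desired track 184.2°; wind correction +27.0° → command heading 211.2°, groundspeed 79.0 kt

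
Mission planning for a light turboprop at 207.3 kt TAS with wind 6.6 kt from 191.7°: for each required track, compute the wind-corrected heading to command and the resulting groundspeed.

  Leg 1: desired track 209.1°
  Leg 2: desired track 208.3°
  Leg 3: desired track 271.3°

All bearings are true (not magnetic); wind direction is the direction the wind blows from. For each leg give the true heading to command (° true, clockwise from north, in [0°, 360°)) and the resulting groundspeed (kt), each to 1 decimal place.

Leg 1: heading=208.6°, groundspeed=201.0 kt
Leg 2: heading=207.8°, groundspeed=201.0 kt
Leg 3: heading=269.5°, groundspeed=206.0 kt

Leg 1: desired track 209.1°; wind correction -0.5° → command heading 208.6°, groundspeed 201.0 kt
Leg 2: desired track 208.3°; wind correction -0.5° → command heading 207.8°, groundspeed 201.0 kt
Leg 3: desired track 271.3°; wind correction -1.8° → command heading 269.5°, groundspeed 206.0 kt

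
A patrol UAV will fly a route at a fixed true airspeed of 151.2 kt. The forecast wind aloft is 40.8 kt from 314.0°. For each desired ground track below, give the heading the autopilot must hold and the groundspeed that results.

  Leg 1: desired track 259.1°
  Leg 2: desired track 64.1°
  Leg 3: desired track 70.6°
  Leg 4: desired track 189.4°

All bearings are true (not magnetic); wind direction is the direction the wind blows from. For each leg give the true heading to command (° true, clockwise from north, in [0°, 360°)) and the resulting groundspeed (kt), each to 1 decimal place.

Leg 1: heading=271.9°, groundspeed=124.0 kt
Leg 2: heading=49.4°, groundspeed=160.3 kt
Leg 3: heading=56.6°, groundspeed=165.0 kt
Leg 4: heading=202.2°, groundspeed=170.6 kt

Leg 1: desired track 259.1°; wind correction +12.8° → command heading 271.9°, groundspeed 124.0 kt
Leg 2: desired track 64.1°; wind correction -14.7° → command heading 49.4°, groundspeed 160.3 kt
Leg 3: desired track 70.6°; wind correction -14.0° → command heading 56.6°, groundspeed 165.0 kt
Leg 4: desired track 189.4°; wind correction +12.8° → command heading 202.2°, groundspeed 170.6 kt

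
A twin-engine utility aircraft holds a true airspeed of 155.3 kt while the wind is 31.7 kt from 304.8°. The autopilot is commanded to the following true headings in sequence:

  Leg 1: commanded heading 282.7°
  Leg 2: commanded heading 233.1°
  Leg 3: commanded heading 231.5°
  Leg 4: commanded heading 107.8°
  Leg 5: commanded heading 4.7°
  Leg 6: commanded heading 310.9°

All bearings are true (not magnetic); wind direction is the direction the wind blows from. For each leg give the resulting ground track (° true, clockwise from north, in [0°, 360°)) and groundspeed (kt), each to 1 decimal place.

Leg 1: heading 282.7°; drift -5.4° → track 277.3°, groundspeed 126.5 kt
Leg 2: heading 233.1°; drift -11.7° → track 221.4°, groundspeed 148.4 kt
Leg 3: heading 231.5°; drift -11.7° → track 219.8°, groundspeed 149.3 kt
Leg 4: heading 107.8°; drift +2.9° → track 110.7°, groundspeed 185.8 kt
Leg 5: heading 4.7°; drift +11.1° → track 15.8°, groundspeed 142.1 kt
Leg 6: heading 310.9°; drift +1.6° → track 312.5°, groundspeed 123.8 kt

Leg 1: track=277.3°, groundspeed=126.5 kt
Leg 2: track=221.4°, groundspeed=148.4 kt
Leg 3: track=219.8°, groundspeed=149.3 kt
Leg 4: track=110.7°, groundspeed=185.8 kt
Leg 5: track=15.8°, groundspeed=142.1 kt
Leg 6: track=312.5°, groundspeed=123.8 kt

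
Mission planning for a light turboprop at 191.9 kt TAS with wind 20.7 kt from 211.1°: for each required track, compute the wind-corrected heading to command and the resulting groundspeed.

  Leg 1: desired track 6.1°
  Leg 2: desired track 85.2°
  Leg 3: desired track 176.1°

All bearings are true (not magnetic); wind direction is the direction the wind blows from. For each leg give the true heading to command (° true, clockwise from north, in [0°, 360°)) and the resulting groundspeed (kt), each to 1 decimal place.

Leg 1: heading=3.5°, groundspeed=210.5 kt
Leg 2: heading=90.2°, groundspeed=203.3 kt
Leg 3: heading=179.6°, groundspeed=174.6 kt

Leg 1: desired track 6.1°; wind correction -2.6° → command heading 3.5°, groundspeed 210.5 kt
Leg 2: desired track 85.2°; wind correction +5.0° → command heading 90.2°, groundspeed 203.3 kt
Leg 3: desired track 176.1°; wind correction +3.5° → command heading 179.6°, groundspeed 174.6 kt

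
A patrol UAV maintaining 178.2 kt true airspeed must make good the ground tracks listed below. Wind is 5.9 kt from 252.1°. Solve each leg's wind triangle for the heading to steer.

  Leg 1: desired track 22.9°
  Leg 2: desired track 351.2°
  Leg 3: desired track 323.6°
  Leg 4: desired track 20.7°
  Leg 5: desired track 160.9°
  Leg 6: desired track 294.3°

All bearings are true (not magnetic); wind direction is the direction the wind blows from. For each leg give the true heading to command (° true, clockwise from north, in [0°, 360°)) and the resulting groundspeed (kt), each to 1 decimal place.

Leg 1: desired track 22.9°; wind correction -1.4° → command heading 21.5°, groundspeed 182.0 kt
Leg 2: desired track 351.2°; wind correction -1.9° → command heading 349.3°, groundspeed 179.0 kt
Leg 3: desired track 323.6°; wind correction -1.8° → command heading 321.8°, groundspeed 176.2 kt
Leg 4: desired track 20.7°; wind correction -1.5° → command heading 19.2°, groundspeed 181.8 kt
Leg 5: desired track 160.9°; wind correction +1.9° → command heading 162.8°, groundspeed 178.2 kt
Leg 6: desired track 294.3°; wind correction -1.3° → command heading 293.0°, groundspeed 173.8 kt

Leg 1: heading=21.5°, groundspeed=182.0 kt
Leg 2: heading=349.3°, groundspeed=179.0 kt
Leg 3: heading=321.8°, groundspeed=176.2 kt
Leg 4: heading=19.2°, groundspeed=181.8 kt
Leg 5: heading=162.8°, groundspeed=178.2 kt
Leg 6: heading=293.0°, groundspeed=173.8 kt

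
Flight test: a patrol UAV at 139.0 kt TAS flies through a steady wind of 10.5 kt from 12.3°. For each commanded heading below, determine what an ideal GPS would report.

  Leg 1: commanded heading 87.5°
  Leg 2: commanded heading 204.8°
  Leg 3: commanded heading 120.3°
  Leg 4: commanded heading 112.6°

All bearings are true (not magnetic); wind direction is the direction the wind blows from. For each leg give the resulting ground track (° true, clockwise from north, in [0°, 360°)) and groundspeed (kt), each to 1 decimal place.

Leg 1: heading 87.5°; drift +4.3° → track 91.8°, groundspeed 136.7 kt
Leg 2: heading 204.8°; drift -0.9° → track 203.9°, groundspeed 149.3 kt
Leg 3: heading 120.3°; drift +4.0° → track 124.3°, groundspeed 142.6 kt
Leg 4: heading 112.6°; drift +4.2° → track 116.8°, groundspeed 141.3 kt

Leg 1: track=91.8°, groundspeed=136.7 kt
Leg 2: track=203.9°, groundspeed=149.3 kt
Leg 3: track=124.3°, groundspeed=142.6 kt
Leg 4: track=116.8°, groundspeed=141.3 kt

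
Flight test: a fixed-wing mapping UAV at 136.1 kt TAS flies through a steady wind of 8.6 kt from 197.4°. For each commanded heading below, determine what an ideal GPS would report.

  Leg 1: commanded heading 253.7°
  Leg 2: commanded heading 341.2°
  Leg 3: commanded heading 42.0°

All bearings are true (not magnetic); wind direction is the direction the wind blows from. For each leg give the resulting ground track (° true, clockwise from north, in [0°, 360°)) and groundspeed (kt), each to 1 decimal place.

Leg 1: heading 253.7°; drift +3.1° → track 256.8°, groundspeed 131.5 kt
Leg 2: heading 341.2°; drift +2.0° → track 343.2°, groundspeed 143.1 kt
Leg 3: heading 42.0°; drift -1.4° → track 40.6°, groundspeed 144.0 kt

Leg 1: track=256.8°, groundspeed=131.5 kt
Leg 2: track=343.2°, groundspeed=143.1 kt
Leg 3: track=40.6°, groundspeed=144.0 kt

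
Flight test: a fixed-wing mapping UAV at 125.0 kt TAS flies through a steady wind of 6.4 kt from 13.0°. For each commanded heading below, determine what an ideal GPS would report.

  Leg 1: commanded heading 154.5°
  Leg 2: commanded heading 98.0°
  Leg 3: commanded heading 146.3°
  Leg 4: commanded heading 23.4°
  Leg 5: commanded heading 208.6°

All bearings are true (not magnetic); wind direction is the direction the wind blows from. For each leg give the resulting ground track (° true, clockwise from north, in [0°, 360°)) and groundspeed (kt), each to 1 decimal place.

Leg 1: track=156.3°, groundspeed=130.1 kt
Leg 2: track=100.9°, groundspeed=124.6 kt
Leg 3: track=148.4°, groundspeed=129.5 kt
Leg 4: track=24.0°, groundspeed=118.7 kt
Leg 5: track=207.8°, groundspeed=131.2 kt

Leg 1: heading 154.5°; drift +1.8° → track 156.3°, groundspeed 130.1 kt
Leg 2: heading 98.0°; drift +2.9° → track 100.9°, groundspeed 124.6 kt
Leg 3: heading 146.3°; drift +2.1° → track 148.4°, groundspeed 129.5 kt
Leg 4: heading 23.4°; drift +0.6° → track 24.0°, groundspeed 118.7 kt
Leg 5: heading 208.6°; drift -0.8° → track 207.8°, groundspeed 131.2 kt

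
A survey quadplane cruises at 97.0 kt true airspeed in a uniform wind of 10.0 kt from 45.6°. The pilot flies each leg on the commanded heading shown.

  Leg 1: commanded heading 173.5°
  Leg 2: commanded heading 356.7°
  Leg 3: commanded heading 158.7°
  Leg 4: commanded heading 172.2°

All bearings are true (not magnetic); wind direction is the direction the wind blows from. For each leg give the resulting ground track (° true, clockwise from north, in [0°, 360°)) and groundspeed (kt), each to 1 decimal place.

Leg 1: track=177.9°, groundspeed=103.4 kt
Leg 2: track=351.9°, groundspeed=90.7 kt
Leg 3: track=163.9°, groundspeed=101.3 kt
Leg 4: track=176.7°, groundspeed=103.3 kt

Leg 1: heading 173.5°; drift +4.4° → track 177.9°, groundspeed 103.4 kt
Leg 2: heading 356.7°; drift -4.8° → track 351.9°, groundspeed 90.7 kt
Leg 3: heading 158.7°; drift +5.2° → track 163.9°, groundspeed 101.3 kt
Leg 4: heading 172.2°; drift +4.5° → track 176.7°, groundspeed 103.3 kt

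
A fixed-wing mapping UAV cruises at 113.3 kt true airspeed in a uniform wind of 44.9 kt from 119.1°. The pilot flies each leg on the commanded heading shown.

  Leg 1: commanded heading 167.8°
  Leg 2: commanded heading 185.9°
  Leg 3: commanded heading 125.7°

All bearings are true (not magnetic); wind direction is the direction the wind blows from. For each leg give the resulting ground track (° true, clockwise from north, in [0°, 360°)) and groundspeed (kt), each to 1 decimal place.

Leg 1: heading 167.8°; drift +22.0° → track 189.8°, groundspeed 90.2 kt
Leg 2: heading 185.9°; drift +23.3° → track 209.2°, groundspeed 104.1 kt
Leg 3: heading 125.7°; drift +4.3° → track 130.0°, groundspeed 68.9 kt

Leg 1: track=189.8°, groundspeed=90.2 kt
Leg 2: track=209.2°, groundspeed=104.1 kt
Leg 3: track=130.0°, groundspeed=68.9 kt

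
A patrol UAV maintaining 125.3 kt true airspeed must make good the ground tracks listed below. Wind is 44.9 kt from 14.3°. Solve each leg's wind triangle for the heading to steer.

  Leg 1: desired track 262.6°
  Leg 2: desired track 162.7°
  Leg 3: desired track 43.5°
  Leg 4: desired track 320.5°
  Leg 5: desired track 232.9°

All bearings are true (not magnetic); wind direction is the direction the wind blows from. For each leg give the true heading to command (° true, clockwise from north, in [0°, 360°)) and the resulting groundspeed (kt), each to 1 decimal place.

Leg 1: desired track 262.6°; wind correction +19.4° → command heading 282.0°, groundspeed 134.8 kt
Leg 2: desired track 162.7°; wind correction -10.8° → command heading 151.9°, groundspeed 161.3 kt
Leg 3: desired track 43.5°; wind correction -10.1° → command heading 33.4°, groundspeed 84.2 kt
Leg 4: desired track 320.5°; wind correction +16.8° → command heading 337.3°, groundspeed 93.4 kt
Leg 5: desired track 232.9°; wind correction +12.9° → command heading 245.8°, groundspeed 157.2 kt

Leg 1: heading=282.0°, groundspeed=134.8 kt
Leg 2: heading=151.9°, groundspeed=161.3 kt
Leg 3: heading=33.4°, groundspeed=84.2 kt
Leg 4: heading=337.3°, groundspeed=93.4 kt
Leg 5: heading=245.8°, groundspeed=157.2 kt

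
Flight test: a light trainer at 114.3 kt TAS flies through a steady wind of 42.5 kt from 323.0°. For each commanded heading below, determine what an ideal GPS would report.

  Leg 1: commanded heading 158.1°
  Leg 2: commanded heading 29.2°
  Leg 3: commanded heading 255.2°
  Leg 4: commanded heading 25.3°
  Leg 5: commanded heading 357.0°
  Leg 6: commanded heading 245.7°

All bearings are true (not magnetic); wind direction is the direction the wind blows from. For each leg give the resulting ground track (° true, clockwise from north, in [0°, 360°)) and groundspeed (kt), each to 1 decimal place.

Leg 1: heading 158.1°; drift -4.1° → track 154.0°, groundspeed 155.7 kt
Leg 2: heading 29.2°; drift +21.8° → track 51.0°, groundspeed 104.6 kt
Leg 3: heading 255.2°; drift -21.8° → track 233.4°, groundspeed 105.8 kt
Leg 4: heading 25.3°; drift +21.7° → track 47.0°, groundspeed 101.8 kt
Leg 5: heading 357.0°; drift +16.7° → track 13.7°, groundspeed 82.6 kt
Leg 6: heading 245.7°; drift -21.6° → track 224.1°, groundspeed 112.8 kt

Leg 1: track=154.0°, groundspeed=155.7 kt
Leg 2: track=51.0°, groundspeed=104.6 kt
Leg 3: track=233.4°, groundspeed=105.8 kt
Leg 4: track=47.0°, groundspeed=101.8 kt
Leg 5: track=13.7°, groundspeed=82.6 kt
Leg 6: track=224.1°, groundspeed=112.8 kt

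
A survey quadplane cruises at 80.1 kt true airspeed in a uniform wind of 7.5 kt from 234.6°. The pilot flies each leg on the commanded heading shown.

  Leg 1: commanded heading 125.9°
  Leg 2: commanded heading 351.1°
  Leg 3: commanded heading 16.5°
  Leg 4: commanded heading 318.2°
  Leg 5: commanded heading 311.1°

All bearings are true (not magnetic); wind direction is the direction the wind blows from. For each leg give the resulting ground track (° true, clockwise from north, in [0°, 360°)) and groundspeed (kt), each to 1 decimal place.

Leg 1: heading 125.9°; drift -4.9° → track 121.0°, groundspeed 82.8 kt
Leg 2: heading 351.1°; drift +4.6° → track 355.7°, groundspeed 83.7 kt
Leg 3: heading 16.5°; drift +3.1° → track 19.6°, groundspeed 86.1 kt
Leg 4: heading 318.2°; drift +5.4° → track 323.6°, groundspeed 79.6 kt
Leg 5: heading 311.1°; drift +5.3° → track 316.4°, groundspeed 78.7 kt

Leg 1: track=121.0°, groundspeed=82.8 kt
Leg 2: track=355.7°, groundspeed=83.7 kt
Leg 3: track=19.6°, groundspeed=86.1 kt
Leg 4: track=323.6°, groundspeed=79.6 kt
Leg 5: track=316.4°, groundspeed=78.7 kt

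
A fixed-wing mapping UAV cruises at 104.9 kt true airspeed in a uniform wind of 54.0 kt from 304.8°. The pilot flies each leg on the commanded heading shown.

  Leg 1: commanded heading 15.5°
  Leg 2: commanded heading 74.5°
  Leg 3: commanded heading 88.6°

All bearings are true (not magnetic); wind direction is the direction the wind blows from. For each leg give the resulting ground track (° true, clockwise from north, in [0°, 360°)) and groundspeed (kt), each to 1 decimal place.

Leg 1: heading 15.5°; drift +30.3° → track 45.8°, groundspeed 100.9 kt
Leg 2: heading 74.5°; drift +16.6° → track 91.1°, groundspeed 145.5 kt
Leg 3: heading 88.6°; drift +12.1° → track 100.7°, groundspeed 151.9 kt

Leg 1: track=45.8°, groundspeed=100.9 kt
Leg 2: track=91.1°, groundspeed=145.5 kt
Leg 3: track=100.7°, groundspeed=151.9 kt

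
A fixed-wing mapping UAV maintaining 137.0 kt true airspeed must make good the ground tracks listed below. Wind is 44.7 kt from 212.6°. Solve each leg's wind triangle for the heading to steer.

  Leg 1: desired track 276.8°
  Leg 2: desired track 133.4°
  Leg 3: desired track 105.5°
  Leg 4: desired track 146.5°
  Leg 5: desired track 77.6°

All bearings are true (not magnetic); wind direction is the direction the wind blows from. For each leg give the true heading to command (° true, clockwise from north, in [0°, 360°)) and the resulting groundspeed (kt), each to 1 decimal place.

Leg 1: desired track 276.8°; wind correction -17.1° → command heading 259.7°, groundspeed 111.5 kt
Leg 2: desired track 133.4°; wind correction +18.7° → command heading 152.1°, groundspeed 121.4 kt
Leg 3: desired track 105.5°; wind correction +18.2° → command heading 123.7°, groundspeed 143.3 kt
Leg 4: desired track 146.5°; wind correction +17.4° → command heading 163.9°, groundspeed 112.7 kt
Leg 5: desired track 77.6°; wind correction +13.3° → command heading 90.9°, groundspeed 164.9 kt

Leg 1: heading=259.7°, groundspeed=111.5 kt
Leg 2: heading=152.1°, groundspeed=121.4 kt
Leg 3: heading=123.7°, groundspeed=143.3 kt
Leg 4: heading=163.9°, groundspeed=112.7 kt
Leg 5: heading=90.9°, groundspeed=164.9 kt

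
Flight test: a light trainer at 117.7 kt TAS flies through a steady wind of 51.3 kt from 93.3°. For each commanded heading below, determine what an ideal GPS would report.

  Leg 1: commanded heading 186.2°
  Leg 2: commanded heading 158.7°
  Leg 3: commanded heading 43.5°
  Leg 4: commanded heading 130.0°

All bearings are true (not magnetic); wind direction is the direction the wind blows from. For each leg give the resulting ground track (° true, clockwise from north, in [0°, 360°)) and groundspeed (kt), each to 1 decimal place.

Leg 1: track=209.3°, groundspeed=130.8 kt
Leg 2: track=184.5°, groundspeed=107.0 kt
Leg 3: track=18.6°, groundspeed=93.2 kt
Leg 4: track=151.8°, groundspeed=82.5 kt

Leg 1: heading 186.2°; drift +23.1° → track 209.3°, groundspeed 130.8 kt
Leg 2: heading 158.7°; drift +25.8° → track 184.5°, groundspeed 107.0 kt
Leg 3: heading 43.5°; drift -24.9° → track 18.6°, groundspeed 93.2 kt
Leg 4: heading 130.0°; drift +21.8° → track 151.8°, groundspeed 82.5 kt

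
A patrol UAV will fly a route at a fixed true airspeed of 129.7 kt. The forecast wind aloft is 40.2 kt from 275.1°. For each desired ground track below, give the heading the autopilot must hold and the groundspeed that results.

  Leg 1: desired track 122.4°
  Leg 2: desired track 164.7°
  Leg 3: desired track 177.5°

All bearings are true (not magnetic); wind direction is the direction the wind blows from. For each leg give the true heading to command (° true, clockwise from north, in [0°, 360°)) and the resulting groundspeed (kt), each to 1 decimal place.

Leg 1: heading=130.6°, groundspeed=164.1 kt
Leg 2: heading=181.6°, groundspeed=138.1 kt
Leg 3: heading=195.4°, groundspeed=128.7 kt

Leg 1: desired track 122.4°; wind correction +8.2° → command heading 130.6°, groundspeed 164.1 kt
Leg 2: desired track 164.7°; wind correction +16.9° → command heading 181.6°, groundspeed 138.1 kt
Leg 3: desired track 177.5°; wind correction +17.9° → command heading 195.4°, groundspeed 128.7 kt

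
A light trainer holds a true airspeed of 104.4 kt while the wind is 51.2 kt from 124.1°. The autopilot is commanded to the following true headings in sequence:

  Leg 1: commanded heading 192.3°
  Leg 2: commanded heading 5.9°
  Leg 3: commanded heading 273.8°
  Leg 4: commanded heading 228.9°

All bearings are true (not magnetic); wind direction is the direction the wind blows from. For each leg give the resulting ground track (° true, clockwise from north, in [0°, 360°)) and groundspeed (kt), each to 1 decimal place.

Leg 1: track=221.4°, groundspeed=97.7 kt
Leg 2: track=346.6°, groundspeed=136.3 kt
Leg 3: track=283.7°, groundspeed=150.8 kt
Leg 4: track=251.7°, groundspeed=127.5 kt

Leg 1: heading 192.3°; drift +29.1° → track 221.4°, groundspeed 97.7 kt
Leg 2: heading 5.9°; drift -19.3° → track 346.6°, groundspeed 136.3 kt
Leg 3: heading 273.8°; drift +9.9° → track 283.7°, groundspeed 150.8 kt
Leg 4: heading 228.9°; drift +22.8° → track 251.7°, groundspeed 127.5 kt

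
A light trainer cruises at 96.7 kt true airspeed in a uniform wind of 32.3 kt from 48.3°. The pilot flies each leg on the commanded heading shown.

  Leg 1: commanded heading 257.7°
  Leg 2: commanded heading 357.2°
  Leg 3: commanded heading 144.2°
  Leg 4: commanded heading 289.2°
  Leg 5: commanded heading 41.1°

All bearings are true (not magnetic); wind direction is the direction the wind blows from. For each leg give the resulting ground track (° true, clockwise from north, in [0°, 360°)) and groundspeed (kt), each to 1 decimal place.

Leg 1: track=250.5°, groundspeed=125.8 kt
Leg 2: track=339.0°, groundspeed=80.4 kt
Leg 3: track=162.0°, groundspeed=105.1 kt
Leg 4: track=275.1°, groundspeed=115.9 kt
Leg 5: track=37.5°, groundspeed=64.8 kt

Leg 1: heading 257.7°; drift -7.2° → track 250.5°, groundspeed 125.8 kt
Leg 2: heading 357.2°; drift -18.2° → track 339.0°, groundspeed 80.4 kt
Leg 3: heading 144.2°; drift +17.8° → track 162.0°, groundspeed 105.1 kt
Leg 4: heading 289.2°; drift -14.1° → track 275.1°, groundspeed 115.9 kt
Leg 5: heading 41.1°; drift -3.6° → track 37.5°, groundspeed 64.8 kt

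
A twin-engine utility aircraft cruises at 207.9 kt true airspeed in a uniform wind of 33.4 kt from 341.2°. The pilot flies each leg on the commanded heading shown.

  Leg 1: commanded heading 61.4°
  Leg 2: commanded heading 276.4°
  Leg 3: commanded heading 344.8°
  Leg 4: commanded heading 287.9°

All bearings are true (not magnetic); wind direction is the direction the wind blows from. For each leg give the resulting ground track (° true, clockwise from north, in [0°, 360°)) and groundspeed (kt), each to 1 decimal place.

Leg 1: track=70.6°, groundspeed=204.9 kt
Leg 2: track=267.5°, groundspeed=196.0 kt
Leg 3: track=345.5°, groundspeed=174.6 kt
Leg 4: track=279.8°, groundspeed=189.8 kt

Leg 1: heading 61.4°; drift +9.2° → track 70.6°, groundspeed 204.9 kt
Leg 2: heading 276.4°; drift -8.9° → track 267.5°, groundspeed 196.0 kt
Leg 3: heading 344.8°; drift +0.7° → track 345.5°, groundspeed 174.6 kt
Leg 4: heading 287.9°; drift -8.1° → track 279.8°, groundspeed 189.8 kt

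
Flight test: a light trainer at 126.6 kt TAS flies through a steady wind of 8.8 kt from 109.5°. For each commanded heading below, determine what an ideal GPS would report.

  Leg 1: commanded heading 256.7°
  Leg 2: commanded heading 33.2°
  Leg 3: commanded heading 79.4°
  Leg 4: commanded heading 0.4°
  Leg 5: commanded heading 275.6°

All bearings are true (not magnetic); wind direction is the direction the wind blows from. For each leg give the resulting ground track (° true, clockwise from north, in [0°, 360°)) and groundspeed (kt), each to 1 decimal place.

Leg 1: heading 256.7°; drift +2.0° → track 258.7°, groundspeed 134.1 kt
Leg 2: heading 33.2°; drift -3.9° → track 29.3°, groundspeed 124.8 kt
Leg 3: heading 79.4°; drift -2.1° → track 77.3°, groundspeed 119.1 kt
Leg 4: heading 0.4°; drift -3.7° → track 356.7°, groundspeed 129.7 kt
Leg 5: heading 275.6°; drift +0.9° → track 276.5°, groundspeed 135.2 kt

Leg 1: track=258.7°, groundspeed=134.1 kt
Leg 2: track=29.3°, groundspeed=124.8 kt
Leg 3: track=77.3°, groundspeed=119.1 kt
Leg 4: track=356.7°, groundspeed=129.7 kt
Leg 5: track=276.5°, groundspeed=135.2 kt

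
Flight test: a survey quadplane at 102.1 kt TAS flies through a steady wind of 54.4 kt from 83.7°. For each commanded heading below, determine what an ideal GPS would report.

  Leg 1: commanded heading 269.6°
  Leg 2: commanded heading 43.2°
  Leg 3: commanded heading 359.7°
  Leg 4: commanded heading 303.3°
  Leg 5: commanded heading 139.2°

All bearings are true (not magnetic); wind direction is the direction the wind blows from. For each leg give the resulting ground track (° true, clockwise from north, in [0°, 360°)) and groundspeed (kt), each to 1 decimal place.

Leg 1: heading 269.6°; drift -2.1° → track 267.5°, groundspeed 156.3 kt
Leg 2: heading 43.2°; drift -30.2° → track 13.0°, groundspeed 70.3 kt
Leg 3: heading 359.7°; drift -29.3° → track 330.4°, groundspeed 110.6 kt
Leg 4: heading 303.3°; drift -13.5° → track 289.8°, groundspeed 148.1 kt
Leg 5: heading 139.2°; drift +32.2° → track 171.4°, groundspeed 84.2 kt

Leg 1: track=267.5°, groundspeed=156.3 kt
Leg 2: track=13.0°, groundspeed=70.3 kt
Leg 3: track=330.4°, groundspeed=110.6 kt
Leg 4: track=289.8°, groundspeed=148.1 kt
Leg 5: track=171.4°, groundspeed=84.2 kt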